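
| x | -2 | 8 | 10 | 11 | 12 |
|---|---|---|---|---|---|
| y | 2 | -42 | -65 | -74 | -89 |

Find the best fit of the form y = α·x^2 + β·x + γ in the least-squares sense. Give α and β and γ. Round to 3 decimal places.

α = -0.507, β = -1.400, γ = 1.239

The normal equations are: 49489·α + 4563·β + 433·γ = -30950;  4563·α + 433·β + 39·γ = -2872;  433·α + 39·β + 5·γ = -268.
Row-reducing yields α = -44001/86762, β = -4672/3337, γ = 107525/86762.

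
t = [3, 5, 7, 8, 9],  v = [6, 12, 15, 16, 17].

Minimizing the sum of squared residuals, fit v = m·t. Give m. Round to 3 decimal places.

m = 2.035

Sums needed: Σt·t = 228.
For Aᵀv: Σt·v = 464.
AᵀA·[m]ᵀ = Aᵀv becomes [[228]]·[m]ᵀ = [464]ᵀ.
Hence m = 464 / 228 ≈ 2.03509.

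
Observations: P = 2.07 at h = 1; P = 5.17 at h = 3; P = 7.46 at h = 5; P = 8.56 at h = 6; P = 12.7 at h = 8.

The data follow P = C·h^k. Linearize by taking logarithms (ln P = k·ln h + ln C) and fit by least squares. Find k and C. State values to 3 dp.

Taking logs, ln P = k·ln h + ln C, so regress ln P on ln h.
AᵀA = [[11.3317, 6.5793]; [6.5793, 5]], rhs = [14.1713, 9.0687]ᵀ  (here Σln h = 6.5793, Σ(ln h)² = 11.3317, Σln P = 9.0687, Σln h·ln P = 14.1713).
Δ = 11.3317·5 − (6.5793)² = 13.3720; k = (14.1713·5 − 6.5793·9.0687)/13.3720 = 0.83694, ln C = (11.3317·9.0687 − 6.5793·14.1713)/13.3720 = 0.71245, so C = exp(0.71245) = 2.03899.

k = 0.837, C = 2.039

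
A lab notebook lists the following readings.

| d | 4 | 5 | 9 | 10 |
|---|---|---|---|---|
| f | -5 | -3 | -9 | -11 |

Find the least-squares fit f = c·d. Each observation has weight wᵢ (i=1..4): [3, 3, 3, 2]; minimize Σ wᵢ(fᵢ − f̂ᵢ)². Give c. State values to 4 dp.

c = -1.0035

Entries of XᵀWX: Σwᵢ·d·d = 566.
And Σwᵢ·d·f = -568.
Hence c = -568 / 566 ≈ -1.00353.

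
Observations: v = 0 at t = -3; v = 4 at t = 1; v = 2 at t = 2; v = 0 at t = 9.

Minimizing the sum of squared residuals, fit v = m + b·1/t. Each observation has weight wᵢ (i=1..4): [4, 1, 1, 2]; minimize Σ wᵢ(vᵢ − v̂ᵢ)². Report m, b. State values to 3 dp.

m = 0.615, b = 2.769

From the data, Σwᵢ·1 = 8, Σwᵢ·1/t = 7/18, Σwᵢ·1/t·1/t = 557/324.
Right-hand side: Σwᵢ·v = 6, Σwᵢ·1/t·v = 5.
AᵀWA·[m, b]ᵀ = AᵀWv becomes [[8, 7/18]; [7/18, 557/324]]·[m, b]ᵀ = [6, 5]ᵀ.
Determinant 8·(557/324) − (7/18)² = 1469/108.
m = (6·(557/324) − (7/18)·5)/(1469/108) = 8/13; b = (8·5 − (7/18)·6)/(1469/108) = 36/13.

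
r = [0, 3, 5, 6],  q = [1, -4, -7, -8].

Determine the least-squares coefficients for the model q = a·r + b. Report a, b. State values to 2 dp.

From the data, Σr·r = 70, Σr = 14, Σ1 = 4.
Moment sums: Σr·q = -95, Σq = -18.
Eliminating b: 4·(row 1) − 14·(row 2) gives 84·a = 4·(-95) − 14·(-18) = -128, so a = -32/21.
Then b = ((-18) − 14·(-32/21))/4 = 5/6.

a = -1.52, b = 0.83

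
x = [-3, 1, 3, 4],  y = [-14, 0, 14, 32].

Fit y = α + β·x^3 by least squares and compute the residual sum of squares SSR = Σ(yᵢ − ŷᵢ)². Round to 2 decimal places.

The normal equations are: 4·α + 65·β = 32;  65·α + 5555·β = 2804.
det = 4·5555 − 65² = 17995.
α = (32·5555 − 65·2804)/17995 = -900/3599; β = (4·2804 − 65·32)/17995 = 9136/17995.
Residuals: -758/17995, -76/295, 9758/17995, -4364/17995; SSR = 7576/17995.

SSR = 0.42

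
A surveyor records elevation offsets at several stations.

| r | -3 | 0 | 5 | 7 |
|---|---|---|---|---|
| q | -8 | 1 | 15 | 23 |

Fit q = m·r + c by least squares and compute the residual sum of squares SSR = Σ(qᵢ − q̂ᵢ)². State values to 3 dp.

Compute the Gram sums: Σr·r = 83, Σr = 9, Σ1 = 4.
Right-hand side: Σr·q = 260, Σq = 31.
MᵀM·[m, c]ᵀ = Mᵀq becomes [[83, 9]; [9, 4]]·[m, c]ᵀ = [260, 31]ᵀ.
det = 83·4 − 9² = 251.
m = (260·4 − 9·31)/251 = 761/251; c = (83·31 − 9·260)/251 = 233/251.
Residuals: 42/251, 18/251, -273/251, 213/251; SSR = 486/251.

SSR = 1.936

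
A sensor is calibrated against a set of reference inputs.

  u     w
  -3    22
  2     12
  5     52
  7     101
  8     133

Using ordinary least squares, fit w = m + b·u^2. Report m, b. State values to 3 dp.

m = 3.311, b = 2.010

From the data, Σ1 = 5, Σu^2 = 151, Σu^2·u^2 = 7219.
For Xᵀw: Σw = 320, Σu^2·w = 15007.
So XᵀX·[m, b]ᵀ = Xᵀw: [[5, 151]; [151, 7219]]·[m, b]ᵀ = [320, 15007]ᵀ.
Δ = 5·7219 − 151² = 13294.
m = (320·7219 − 151·15007)/13294 = 44023/13294; b = (5·15007 − 151·320)/13294 = 26715/13294.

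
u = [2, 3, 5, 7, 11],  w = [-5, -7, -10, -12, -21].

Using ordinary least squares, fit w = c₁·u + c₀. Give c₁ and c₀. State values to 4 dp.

Sums needed: Σu·u = 208, Σu = 28, Σ1 = 5.
Right-hand side: Σu·w = -396, Σw = -55.
Determinant 208·5 − 28² = 256.
c₁ = ((-396)·5 − 28·(-55))/256 = -55/32; c₀ = (208·(-55) − 28·(-396))/256 = -11/8.

c₁ = -1.7188, c₀ = -1.3750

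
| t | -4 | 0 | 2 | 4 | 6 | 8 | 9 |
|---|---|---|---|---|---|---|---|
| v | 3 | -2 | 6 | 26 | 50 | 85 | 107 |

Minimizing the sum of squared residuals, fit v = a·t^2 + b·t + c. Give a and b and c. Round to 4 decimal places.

From the data, Σt^2·t^2 = 12481, Σt^2·t = 1465, Σt^2 = 217, Σt·t = 217, Σt = 25, Σ1 = 7.
And Σt^2·v = 16395, Σt·v = 2047, Σv = 275.
Row-reducing yields a = 3755/3594, b = 9679/3594, c = -1630/599.

a = 1.0448, b = 2.6931, c = -2.7212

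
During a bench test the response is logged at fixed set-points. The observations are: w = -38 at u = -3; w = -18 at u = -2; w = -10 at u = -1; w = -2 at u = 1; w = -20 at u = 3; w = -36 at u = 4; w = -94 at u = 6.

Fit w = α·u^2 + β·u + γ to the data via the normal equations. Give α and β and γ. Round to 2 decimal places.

α = -3.04, β = 3.03, γ = -1.56

From the data, Σu^2·u^2 = 1732, Σu^2·u = 272, Σu^2 = 76, Σu·u = 76, Σu = 8, Σ1 = 7.
Right-hand side: Σu^2·w = -4566, Σu·w = -610, Σw = -218.
Inverting the 3×3 Gram matrix, [α, β, γ]ᵀ = [-7799/2562, 7769/2562, -1996/1281]ᵀ.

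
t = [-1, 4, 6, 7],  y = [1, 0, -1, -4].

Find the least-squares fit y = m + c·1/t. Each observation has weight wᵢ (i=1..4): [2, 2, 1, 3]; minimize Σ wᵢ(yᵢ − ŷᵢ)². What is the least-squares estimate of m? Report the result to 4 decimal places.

Entries of AᵀWA: Σwᵢ·1 = 8, Σwᵢ·1/t = -19/21, Σwᵢ·1/t·1/t = 7811/3528.
For AᵀWy: Σwᵢ·y = -11, Σwᵢ·1/t·y = -163/42.
AᵀWA·[m, c]ᵀ = AᵀWy becomes [[8, -19/21]; [-19/21, 7811/3528]]·[m, c]ᵀ = [-11, -163/42]ᵀ.
det = 8·(7811/3528) − (-19/21)² = 7450/441.
m = ((-11)·(7811/3528) − (-19/21)·(-163/42))/(7450/441) = -98309/59600; c = (8·(-163/42) − (-19/21)·(-11))/(7450/441) = -18081/7450.

m = -1.6495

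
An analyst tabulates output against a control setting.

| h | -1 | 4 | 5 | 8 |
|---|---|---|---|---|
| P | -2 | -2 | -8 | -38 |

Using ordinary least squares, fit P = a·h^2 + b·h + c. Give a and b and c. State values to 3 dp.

a = -1.000, b = 3.000, c = 2.000

The normal equations are: 4978·a + 700·b + 106·c = -2666;  700·a + 106·b + 16·c = -350;  106·a + 16·b + 4·c = -50.
Solving the 3×3 system (Gaussian elimination) gives a = -1, b = 3, c = 2.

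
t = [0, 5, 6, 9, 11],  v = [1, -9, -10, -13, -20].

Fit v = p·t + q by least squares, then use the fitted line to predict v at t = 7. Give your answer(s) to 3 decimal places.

v̂ = -11.621

The normal equations are: 263·p + 31·q = -442;  31·p + 5·q = -51.
(Σt·t = 263, Σt = 31, Σ1 = 5, Σt·v = -442, Σv = -51.)
Determinant 263·5 − 31² = 354.
p = ((-442)·5 − 31·(-51))/354 = -629/354; q = (263·(-51) − 31·(-442))/354 = 289/354.
At t = 7: v̂ = (-629/354)·(7) + (289/354)·(1) = -2057/177.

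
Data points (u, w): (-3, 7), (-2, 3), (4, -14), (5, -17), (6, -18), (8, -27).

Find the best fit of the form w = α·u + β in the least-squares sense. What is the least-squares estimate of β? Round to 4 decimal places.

β = -2.1800

The normal equations are: 154·α + 18·β = -492;  18·α + 6·β = -66.
det = 154·6 − 18² = 600.
α = ((-492)·6 − 18·(-66))/600 = -147/50; β = (154·(-66) − 18·(-492))/600 = -109/50.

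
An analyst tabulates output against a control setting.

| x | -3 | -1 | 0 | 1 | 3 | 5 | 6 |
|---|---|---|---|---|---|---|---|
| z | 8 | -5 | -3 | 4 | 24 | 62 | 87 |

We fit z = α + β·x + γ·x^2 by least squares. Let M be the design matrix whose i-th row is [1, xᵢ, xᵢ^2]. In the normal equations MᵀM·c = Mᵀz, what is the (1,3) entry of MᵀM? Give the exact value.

81

Row 1 ↔ basis 1, column 3 ↔ basis x^2, so (MᵀM)_{1,3} = Σᵢ x^2 = (1)·(9) + (1)·(1) + (1)·(0) + (1)·(1) + (1)·(9) + (1)·(25) + (1)·(36) = 81.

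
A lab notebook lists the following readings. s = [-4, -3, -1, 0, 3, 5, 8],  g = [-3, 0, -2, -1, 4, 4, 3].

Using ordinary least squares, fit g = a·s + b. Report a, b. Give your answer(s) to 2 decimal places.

a = 0.56, b = 0.07

Sums needed: Σs·s = 124, Σs = 8, Σ1 = 7.
Right-hand side: Σs·g = 70, Σg = 5.
AᵀA·[a, b]ᵀ = Aᵀg becomes [[124, 8]; [8, 7]]·[a, b]ᵀ = [70, 5]ᵀ.
Eliminating b: 7·(row 1) − 8·(row 2) gives 804·a = 7·70 − 8·5 = 450, so a = 75/134.
Then b = (5 − 8·(75/134))/7 = 5/67.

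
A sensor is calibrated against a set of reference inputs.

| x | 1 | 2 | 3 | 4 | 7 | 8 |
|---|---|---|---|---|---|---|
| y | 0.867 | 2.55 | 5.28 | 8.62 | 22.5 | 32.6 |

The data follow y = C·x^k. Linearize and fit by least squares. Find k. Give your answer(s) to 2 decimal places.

k = 1.73

Linearized form: ln y = k·ln x + ln C. From the 6 transformed points,
Σln x = 7.2034, Σ(ln x)² = 11.7199, Σln y = 11.2092, Σln x·ln y = 18.7671.
Equations: 11.7199·k + 7.2034·ln C = 18.7671;  7.2034·k + 6·ln C = 11.2092.
Slope k = (n·Σln x·ln y − Σln x·Σln y)/(n·Σ(ln x)² − (Σln x)²) = (6·18.7671 − 7.2034·11.2092)/18.4301 = 1.72859; ln C = (Σln y − k·Σln x)/n = -0.20709.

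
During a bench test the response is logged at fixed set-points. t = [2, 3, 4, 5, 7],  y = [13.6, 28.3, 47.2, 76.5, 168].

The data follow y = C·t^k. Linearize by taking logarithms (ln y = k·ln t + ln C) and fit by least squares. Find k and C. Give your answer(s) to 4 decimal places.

k = 1.9903, C = 3.2330

Linearized form: ln y = k·ln t + ln C. From the 5 transformed points,
AᵀA = [[9.9861, 6.7334]; [6.7334, 5]], rhs = [27.7764, 19.2686]ᵀ  (here Σln t = 6.7334, Σ(ln t)² = 9.9861, Σln y = 19.2686, Σln t·ln y = 27.7764).
Δ = 9.9861·5 − (6.7334)² = 4.5917; k = (27.7764·5 − 6.7334·19.2686)/4.5917 = 1.99030, ln C = (9.9861·19.2686 − 6.7334·27.7764)/4.5917 = 1.17342, so C = exp(1.17342) = 3.23304.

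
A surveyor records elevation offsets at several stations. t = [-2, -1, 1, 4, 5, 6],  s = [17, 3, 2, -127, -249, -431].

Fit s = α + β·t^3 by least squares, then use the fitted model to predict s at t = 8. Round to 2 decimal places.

Entries of AᵀA: Σ1 = 6, Σt^3 = 397, Σt^3·t^3 = 66443.
Moment sums: Σs = -785, Σt^3·s = -132486.
So AᵀA·[α, β]ᵀ = Aᵀs: [[6, 397]; [397, 66443]]·[α, β]ᵀ = [-785, -132486]ᵀ.
Δ = 6·66443 − 397² = 241049.
α = ((-785)·66443 − 397·(-132486))/241049 = 439187/241049; β = (6·(-132486) − 397·(-785))/241049 = -483271/241049.
At t = 8: ŝ = (439187/241049)·(1) + (-483271/241049)·(512) = -246995565/241049.

ŝ = -1024.67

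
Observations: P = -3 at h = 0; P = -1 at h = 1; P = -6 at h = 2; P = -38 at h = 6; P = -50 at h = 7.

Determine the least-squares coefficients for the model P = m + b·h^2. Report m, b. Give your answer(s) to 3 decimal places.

m = -1.729, b = -0.993

The normal equations are: 5·m + 90·b = -98;  90·m + 3714·b = -3843.
Determinant 5·3714 − 90² = 10470.
m = ((-98)·3714 − 90·(-3843))/10470 = -3017/1745; b = (5·(-3843) − 90·(-98))/10470 = -693/698.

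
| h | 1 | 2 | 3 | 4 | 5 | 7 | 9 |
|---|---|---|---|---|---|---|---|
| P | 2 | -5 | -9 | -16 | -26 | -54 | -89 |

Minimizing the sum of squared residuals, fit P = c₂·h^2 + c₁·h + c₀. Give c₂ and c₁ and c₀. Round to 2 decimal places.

c₂ = -1.08, c₁ = -0.37, c₀ = 2.15

Setting ∂/∂c₂ … = 0 gives: 9941·c₂ + 1297·c₁ + 185·c₀ = -10860;  1297·c₂ + 185·c₁ + 31·c₀ = -1408;  185·c₂ + 31·c₁ + 7·c₀ = -197.
(Σh^2·h^2 = 9941, Σh^2·h = 1297, Σh^2 = 185, Σh·h = 185, Σh = 31, Σ1 = 7, Σh^2·P = -10860, Σh·P = -1408, ΣP = -197.)
Row-reducing yields c₂ = -6953/6414, c₁ = -2381/6414, c₀ = 2299/1069.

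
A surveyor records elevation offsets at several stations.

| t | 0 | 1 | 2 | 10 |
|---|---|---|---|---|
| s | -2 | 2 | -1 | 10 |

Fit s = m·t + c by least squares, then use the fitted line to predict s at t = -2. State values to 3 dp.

From the data, Σt·t = 105, Σt = 13, Σ1 = 4.
Moment sums: Σt·s = 100, Σs = 9.
Normal equations: [[105, 13]; [13, 4]]·[m, c]ᵀ = [100, 9]ᵀ.
Δ = 105·4 − 13² = 251.
m = (100·4 − 13·9)/251 = 283/251; c = (105·9 − 13·100)/251 = -355/251.
At t = -2: ŝ = (283/251)·(-2) + (-355/251)·(1) = -921/251.

ŝ = -3.669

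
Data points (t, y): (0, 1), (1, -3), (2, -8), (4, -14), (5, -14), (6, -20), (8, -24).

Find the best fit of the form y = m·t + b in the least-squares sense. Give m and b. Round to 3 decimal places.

Setting ∂/∂m … = 0 gives: 146·m + 26·b = -457;  26·m + 7·b = -82.
Δ = 146·7 − 26² = 346.
m = ((-457)·7 − 26·(-82))/346 = -1067/346; b = (146·(-82) − 26·(-457))/346 = -45/173.

m = -3.084, b = -0.260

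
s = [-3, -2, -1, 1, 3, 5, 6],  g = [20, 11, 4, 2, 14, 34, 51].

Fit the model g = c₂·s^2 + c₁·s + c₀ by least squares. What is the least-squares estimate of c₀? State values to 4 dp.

c₀ = 2.1247

Compute the Gram sums: Σs^2·s^2 = 2101, Σs^2·s = 333, Σs^2 = 85, Σs·s = 85, Σs = 9, Σ1 = 7.
And Σs^2·g = 3042, Σs·g = 434, Σg = 136.
MᵀM·[c₂, c₁, c₀]ᵀ = Mᵀg becomes [[2101, 333, 85]; [333, 85, 9]; [85, 9, 7]]·[c₂, c₁, c₀]ᵀ = [3042, 434, 136]ᵀ.
Row-reducing yields c₂ = 38617/24882, c₁ = -343/286, c₀ = 26434/12441.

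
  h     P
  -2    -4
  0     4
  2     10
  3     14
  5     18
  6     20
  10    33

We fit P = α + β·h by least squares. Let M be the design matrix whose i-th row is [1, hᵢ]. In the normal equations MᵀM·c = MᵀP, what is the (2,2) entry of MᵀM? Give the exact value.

178

Row 2 ↔ basis h, column 2 ↔ basis h, so (MᵀM)_{2,2} = Σᵢ (h)·(h) = (-2)·(-2) + (0)·(0) + (2)·(2) + (3)·(3) + (5)·(5) + (6)·(6) + (10)·(10) = 178.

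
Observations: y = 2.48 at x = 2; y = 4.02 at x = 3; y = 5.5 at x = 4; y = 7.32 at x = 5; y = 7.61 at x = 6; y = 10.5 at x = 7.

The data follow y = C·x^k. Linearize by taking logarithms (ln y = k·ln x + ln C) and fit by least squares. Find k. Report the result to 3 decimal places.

Let Y = ln y. Fitting Y = k·ln x + ln C by least squares:
XᵀX = [[13.1965, 8.5252]; [8.5252, 6]], rhs = [15.9370, 10.3757]ᵀ  (here Σln x = 8.5252, Σ(ln x)² = 13.1965, Σln y = 10.3757, Σln x·ln y = 15.9370).
Slope k = (n·Σln x·ln y − Σln x·Σln y)/(n·Σ(ln x)² − (Σln x)²) = (6·15.9370 − 8.5252·10.3757)/6.5005 = 1.10252; ln C = (Σln y − k·Σln x)/n = 0.16276.

k = 1.103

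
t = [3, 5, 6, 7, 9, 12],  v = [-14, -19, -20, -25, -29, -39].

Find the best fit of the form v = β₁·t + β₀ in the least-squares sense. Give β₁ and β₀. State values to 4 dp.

Sums needed: Σt·t = 344, Σt = 42, Σ1 = 6.
For Xᵀv: Σt·v = -1161, Σv = -146.
XᵀX·[β₁, β₀]ᵀ = Xᵀv becomes [[344, 42]; [42, 6]]·[β₁, β₀]ᵀ = [-1161, -146]ᵀ.
Eliminating β₀: 6·(row 1) − 42·(row 2) gives 300·β₁ = 6·(-1161) − 42·(-146) = -834, so β₁ = -139/50.
Then β₀ = ((-146) − 42·(-139/50))/6 = -731/150.

β₁ = -2.7800, β₀ = -4.8733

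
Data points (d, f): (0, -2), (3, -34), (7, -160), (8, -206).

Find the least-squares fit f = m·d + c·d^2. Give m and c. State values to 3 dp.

From the data, Σd·d = 122, Σd·d^2 = 882, Σd^2·d^2 = 6578.
And Σd·f = -2870, Σd^2·f = -21330.
Eliminating c: 6578·(row 1) − 882·(row 2) gives 24592·m = 6578·(-2870) − 882·(-21330) = -65800, so m = -8225/3074.
Then c = ((-21330) − 882·(-8225/3074))/6578 = -8865/3074.

m = -2.676, c = -2.884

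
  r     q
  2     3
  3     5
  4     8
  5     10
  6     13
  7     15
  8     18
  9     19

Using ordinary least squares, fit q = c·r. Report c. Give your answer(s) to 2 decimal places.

Entries of AᵀA: Σr·r = 284.
Moment sums: Σr·q = 601.
AᵀA·[c]ᵀ = Aᵀq becomes [[284]]·[c]ᵀ = [601]ᵀ.
Hence c = 601 / 284 ≈ 2.1162.

c = 2.12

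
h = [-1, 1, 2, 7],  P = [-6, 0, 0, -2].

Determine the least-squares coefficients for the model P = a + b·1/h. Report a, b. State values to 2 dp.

a = -2.52, b = 3.23

Entries of XᵀX: Σ1 = 4, Σ1/h = 9/14, Σ1/h·1/h = 445/196.
And ΣP = -8, Σ1/h·P = 40/7.
Normal equations: [[4, 9/14]; [9/14, 445/196]]·[a, b]ᵀ = [-8, 40/7]ᵀ.
Determinant 4·(445/196) − (9/14)² = 1699/196.
a = ((-8)·(445/196) − (9/14)·(40/7))/(1699/196) = -4280/1699; b = (4·(40/7) − (9/14)·(-8))/(1699/196) = 5488/1699.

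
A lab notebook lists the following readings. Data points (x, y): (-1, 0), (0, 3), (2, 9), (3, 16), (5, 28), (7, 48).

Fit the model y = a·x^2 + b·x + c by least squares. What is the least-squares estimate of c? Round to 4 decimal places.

Entries of AᵀA: Σx^2·x^2 = 3124, Σx^2·x = 502, Σx^2 = 88, Σx·x = 88, Σx = 16, Σ1 = 6.
Right-hand side: Σx^2·y = 3232, Σx·y = 542, Σy = 104.
Normal equations: [[3124, 502, 88]; [502, 88, 16]; [88, 16, 6]]·[a, b, c]ᵀ = [3232, 542, 104]ᵀ.
Inverting the 3×3 Gram matrix, [a, b, c]ᵀ = [121/213, 530/213, 168/71]ᵀ.

c = 2.3662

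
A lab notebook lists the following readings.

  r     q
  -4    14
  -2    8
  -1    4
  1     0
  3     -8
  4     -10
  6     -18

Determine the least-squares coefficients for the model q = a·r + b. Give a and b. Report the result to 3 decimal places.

Compute the Gram sums: Σr·r = 83, Σr = 7, Σ1 = 7.
And Σr·q = -248, Σq = -10.
So MᵀM·[a, b]ᵀ = Mᵀq: [[83, 7]; [7, 7]]·[a, b]ᵀ = [-248, -10]ᵀ.
Determinant 83·7 − 7² = 532.
a = ((-248)·7 − 7·(-10))/532 = -119/38; b = (83·(-10) − 7·(-248))/532 = 453/266.

a = -3.132, b = 1.703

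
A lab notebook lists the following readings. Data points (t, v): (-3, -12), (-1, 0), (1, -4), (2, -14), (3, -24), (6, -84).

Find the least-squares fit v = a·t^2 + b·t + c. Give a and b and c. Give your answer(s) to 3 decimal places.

Setting ∂/∂a … = 0 gives: 1476·a + 224·b + 60·c = -3408;  224·a + 60·b + 8·c = -572;  60·a + 8·b + 6·c = -138.
Solving the 3×3 system (Gaussian elimination) gives a = -2761/1405, b = -2991/1405, c = -717/1405.

a = -1.965, b = -2.129, c = -0.510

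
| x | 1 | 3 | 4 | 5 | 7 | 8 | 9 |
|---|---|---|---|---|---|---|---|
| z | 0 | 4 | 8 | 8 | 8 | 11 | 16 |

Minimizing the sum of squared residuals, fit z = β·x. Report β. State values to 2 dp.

Compute the Gram sums: Σx·x = 245.
Moment sums: Σx·z = 372.
So AᵀA·[β]ᵀ = Aᵀz: [[245]]·[β]ᵀ = [372]ᵀ.
β = 372/245 = 1.51837.

β = 1.52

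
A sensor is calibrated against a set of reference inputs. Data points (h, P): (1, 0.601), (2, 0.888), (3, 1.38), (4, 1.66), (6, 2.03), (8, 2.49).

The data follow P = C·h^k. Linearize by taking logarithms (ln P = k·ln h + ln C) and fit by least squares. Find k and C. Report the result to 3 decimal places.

k = 0.699, C = 0.596

With ln Pᵢ as the transformed response and ln hᵢ as the regressor:
XᵀX = [[11.1437, 7.0493]; [7.0493, 6]], rhs = [4.1398, 1.8213]ᵀ  (here Σln h = 7.0493, Σ(ln h)² = 11.1437, Σln P = 1.8213, Σln h·ln P = 4.1398).
Slope k = (n·Σln h·ln P − Σln h·Σln P)/(n·Σ(ln h)² − (Σln h)²) = (6·4.1398 − 7.0493·1.8213)/17.1702 = 0.69889; ln C = (Σln P − k·Σln h)/n = -0.51756, so C = exp(-0.51756) = 0.59597.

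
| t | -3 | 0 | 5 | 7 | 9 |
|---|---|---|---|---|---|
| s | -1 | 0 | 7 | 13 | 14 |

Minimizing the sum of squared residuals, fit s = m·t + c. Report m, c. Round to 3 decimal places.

Entries of AᵀA: Σt·t = 164, Σt = 18, Σ1 = 5.
Moment sums: Σt·s = 255, Σs = 33.
Eliminating c: 5·(row 1) − 18·(row 2) gives 496·m = 5·255 − 18·33 = 681, so m = 681/496.
Then c = (33 − 18·(681/496))/5 = 411/248.

m = 1.373, c = 1.657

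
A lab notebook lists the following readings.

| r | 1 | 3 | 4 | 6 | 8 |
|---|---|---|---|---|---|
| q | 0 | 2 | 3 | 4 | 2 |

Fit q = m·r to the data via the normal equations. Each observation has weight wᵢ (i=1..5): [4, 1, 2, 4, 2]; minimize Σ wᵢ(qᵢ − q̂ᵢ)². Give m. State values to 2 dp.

The normal equations are: 317·m = 158.
m = 158/317 = 0.498423.

m = 0.50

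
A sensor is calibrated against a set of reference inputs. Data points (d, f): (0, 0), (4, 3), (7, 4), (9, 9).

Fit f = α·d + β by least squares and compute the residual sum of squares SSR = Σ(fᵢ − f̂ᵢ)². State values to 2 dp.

With design matrix M, MᵀM = [[146, 20]; [20, 4]] and Mᵀf = [121, 16]ᵀ.
Determinant 146·4 − 20² = 184.
α = (121·4 − 20·16)/184 = 41/46; β = (146·16 − 20·121)/184 = -21/46.
Residuals: 21/46, -5/46, -41/23, 33/23; SSR = 251/46.

SSR = 5.46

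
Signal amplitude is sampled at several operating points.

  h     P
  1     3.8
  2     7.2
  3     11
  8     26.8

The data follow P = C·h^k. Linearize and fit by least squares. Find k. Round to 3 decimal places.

Let Y = ln P. Fitting Y = k·ln h + ln C by least squares:
Σln h = 3.8712, Σ(ln h)² = 6.0115, Σln P = 8.9954, Σln h·ln P = 10.8407.
Equations: 6.0115·k + 3.8712·ln C = 10.8407;  3.8712·k + 4·ln C = 8.9954.
Δ = 6.0115·4 − (3.8712)² = 9.0597; k = (10.8407·4 − 3.8712·8.9954)/9.0597 = 0.94263, ln C = (6.0115·8.9954 − 3.8712·10.8407)/9.0597 = 1.33657.

k = 0.943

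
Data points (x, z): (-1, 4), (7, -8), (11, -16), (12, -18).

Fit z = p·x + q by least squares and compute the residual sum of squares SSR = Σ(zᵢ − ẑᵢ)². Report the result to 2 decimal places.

SSR = 1.60

With design matrix M, MᵀM = [[315, 29]; [29, 4]] and Mᵀz = [-452, -38]ᵀ.
Eliminating q: 4·(row 1) − 29·(row 2) gives 419·p = 4·(-452) − 29·(-38) = -706, so p = -706/419.
Then q = ((-38) − 29·(-706/419))/4 = 1138/419.
Residuals: -168/419, 452/419, -76/419, -208/419; SSR = 672/419.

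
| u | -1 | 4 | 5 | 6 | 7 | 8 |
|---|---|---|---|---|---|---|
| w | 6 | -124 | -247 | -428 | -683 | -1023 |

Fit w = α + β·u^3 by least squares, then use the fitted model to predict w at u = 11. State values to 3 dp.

ŵ = -2664.716

With design matrix M, MᵀM = [[6, 1259]; [1259, 446171]] and Mᵀw = [-2499, -889310]ᵀ.
Eliminating β: 446171·(row 1) − 1259·(row 2) gives 1091945·α = 446171·(-2499) − 1259·(-889310) = 4659961, so α = 4659961/1091945.
Then β = ((-889310) − 1259·(4659961/1091945))/446171 = -2189619/1091945.
At u = 11: ŵ = (4659961/1091945)·(1) + (-2189619/1091945)·(1331) = -2909722928/1091945.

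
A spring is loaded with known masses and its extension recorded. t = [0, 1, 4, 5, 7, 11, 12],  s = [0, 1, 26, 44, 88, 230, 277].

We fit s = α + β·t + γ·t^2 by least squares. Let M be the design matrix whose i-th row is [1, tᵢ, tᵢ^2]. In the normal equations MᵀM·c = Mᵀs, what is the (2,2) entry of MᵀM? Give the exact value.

356

Row 2 ↔ basis t, column 2 ↔ basis t, so (MᵀM)_{2,2} = Σᵢ (t)·(t) = (0)·(0) + (1)·(1) + (4)·(4) + (5)·(5) + (7)·(7) + (11)·(11) + (12)·(12) = 356.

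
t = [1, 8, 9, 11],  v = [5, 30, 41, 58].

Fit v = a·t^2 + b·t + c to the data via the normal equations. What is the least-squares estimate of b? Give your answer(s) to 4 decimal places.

The normal equations are: 25299·a + 2573·b + 267·c = 12264;  2573·a + 267·b + 29·c = 1252;  267·a + 29·b + 4·c = 134.
(Σt^2·t^2 = 25299, Σt^2·t = 2573, Σt^2 = 267, Σt·t = 267, Σt = 29, Σ1 = 4, Σt^2·v = 12264, Σt·v = 1252, Σv = 134.)
Inverting the 3×3 Gram matrix, [a, b, c]ᵀ = [9633/18218, -18123/18218, 49346/9109]ᵀ.

b = -0.9948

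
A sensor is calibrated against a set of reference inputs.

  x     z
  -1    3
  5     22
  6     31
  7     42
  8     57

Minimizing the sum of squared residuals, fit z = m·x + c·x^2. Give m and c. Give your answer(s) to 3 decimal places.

From the data, Σx·x = 175, Σx·x^2 = 1195, Σx^2·x^2 = 8419.
For Mᵀz: Σx·z = 1043, Σx^2·z = 7375.
Determinant 175·8419 − 1195² = 45300.
m = (1043·8419 − 1195·7375)/45300 = -8027/11325; c = (175·7375 − 1195·1043)/45300 = 2212/2265.

m = -0.709, c = 0.977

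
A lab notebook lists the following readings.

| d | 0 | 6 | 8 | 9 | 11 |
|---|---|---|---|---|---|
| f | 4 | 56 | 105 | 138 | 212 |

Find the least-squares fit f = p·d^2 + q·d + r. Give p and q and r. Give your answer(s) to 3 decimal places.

From the data, Σd^2·d^2 = 26594, Σd^2·d = 2788, Σd^2 = 302, Σd·d = 302, Σd = 34, Σ1 = 5.
Right-hand side: Σd^2·f = 45566, Σd·f = 4750, Σf = 515.
Inverting the 3×3 Gram matrix, [p, q, r]ᵀ = [14894/7231, -27032/7231, 29013/7231]ᵀ.

p = 2.060, q = -3.738, r = 4.012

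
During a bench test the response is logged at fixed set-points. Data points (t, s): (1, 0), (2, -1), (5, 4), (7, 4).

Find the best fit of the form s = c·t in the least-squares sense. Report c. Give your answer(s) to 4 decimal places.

XᵀX·[c]ᵀ = Xᵀs reads: 79·c = 46.
(Σt·t = 79, Σt·s = 46.)
c = 46/79 = 0.582278.

c = 0.5823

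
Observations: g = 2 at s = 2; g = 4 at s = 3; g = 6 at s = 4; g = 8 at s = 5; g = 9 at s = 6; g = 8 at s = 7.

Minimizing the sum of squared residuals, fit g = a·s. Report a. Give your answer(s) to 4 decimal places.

a = 1.3669

The normal equations are: 139·a = 190.
Hence a = 190 / 139 ≈ 1.36691.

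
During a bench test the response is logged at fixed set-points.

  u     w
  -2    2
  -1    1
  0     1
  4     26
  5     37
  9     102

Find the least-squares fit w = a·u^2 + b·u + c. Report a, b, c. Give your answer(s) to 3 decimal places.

Forming XᵀX = [[7459, 909, 127]; [909, 127, 15]; [127, 15, 6]] and Xᵀw = [9612, 1202, 169]ᵀ gives XᵀX·[a, b, c]ᵀ = Xᵀw.
Inverting the 3×3 Gram matrix, [a, b, c]ᵀ = [118565/115676, 223891/115676, 94427/57838]ᵀ.

a = 1.025, b = 1.936, c = 1.633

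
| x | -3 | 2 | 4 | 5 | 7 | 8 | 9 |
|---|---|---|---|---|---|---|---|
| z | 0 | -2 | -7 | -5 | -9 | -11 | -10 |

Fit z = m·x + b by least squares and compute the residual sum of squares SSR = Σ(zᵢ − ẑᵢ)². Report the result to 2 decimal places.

SSR = 11.20

Sums needed: Σx·x = 248, Σx = 32, Σ1 = 7.
And Σx·z = -298, Σz = -44.
Normal equations: [[248, 32]; [32, 7]]·[m, b]ᵀ = [-298, -44]ᵀ.
Δ = 248·7 − 32² = 712.
m = ((-298)·7 − 32·(-44))/712 = -339/356; b = (248·(-44) − 32·(-298))/712 = -172/89.
Residuals: -329/356, 327/178, -112/89, 603/356, -143/356, -129/89, 179/356; SSR = 1993/178.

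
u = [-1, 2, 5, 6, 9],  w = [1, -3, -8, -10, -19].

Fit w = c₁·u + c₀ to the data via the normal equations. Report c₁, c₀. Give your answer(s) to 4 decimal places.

c₁ = -1.9422, c₀ = 0.3571

Setting ∂/∂c₁ … = 0 gives: 147·c₁ + 21·c₀ = -278;  21·c₁ + 5·c₀ = -39.
(Σu·u = 147, Σu = 21, Σ1 = 5, Σu·w = -278, Σw = -39.)
Eliminating c₀: 5·(row 1) − 21·(row 2) gives 294·c₁ = 5·(-278) − 21·(-39) = -571, so c₁ = -571/294.
Then c₀ = ((-39) − 21·(-571/294))/5 = 5/14.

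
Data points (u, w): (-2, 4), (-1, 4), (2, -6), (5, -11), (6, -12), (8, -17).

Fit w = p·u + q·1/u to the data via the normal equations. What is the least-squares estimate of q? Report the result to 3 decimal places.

Sums needed: Σu·u = 134, Σu·1/u = 6, Σ1/u·1/u = 22801/14400.
Moment sums: Σu·w = -287, Σ1/u·w = -613/40.
Eliminating q: (22801/14400)·(row 1) − 6·(row 2) gives (1268467/7200)·p = (22801/14400)·(-287) − 6·(-613/40) = -5219807/14400, so p = -5219807/2536934.
Then q = ((-613/40) − 6·(-5219807/2536934))/(22801/14400) = -2387160/1268467.

q = -1.882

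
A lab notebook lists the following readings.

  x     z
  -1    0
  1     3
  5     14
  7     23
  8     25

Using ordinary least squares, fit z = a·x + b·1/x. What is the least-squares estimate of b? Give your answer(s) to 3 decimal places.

b = -1.734

Entries of AᵀA: Σx·x = 140, Σx·1/x = 5, Σ1/x·1/x = 162761/78400.
For Aᵀz: Σx·z = 434, Σ1/x·z = 3419/280.
Δ = 140·(162761/78400) − 5² = 148761/560.
a = (434·(162761/78400) − 5·(3419/280))/(148761/560) = 1567897/495870; b = (140·(3419/280) − 5·434)/(148761/560) = -85960/49587.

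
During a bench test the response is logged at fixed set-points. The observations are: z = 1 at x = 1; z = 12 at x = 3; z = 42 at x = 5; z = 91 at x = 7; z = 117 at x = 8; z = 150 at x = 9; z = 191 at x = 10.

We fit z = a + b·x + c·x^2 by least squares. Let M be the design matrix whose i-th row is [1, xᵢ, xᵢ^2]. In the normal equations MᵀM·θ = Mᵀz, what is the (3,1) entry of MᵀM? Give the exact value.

329

Row 3 ↔ basis x^2, column 1 ↔ basis 1, so (MᵀM)_{3,1} = Σᵢ x^2 = (1)·(1) + (9)·(1) + (25)·(1) + (49)·(1) + (64)·(1) + (81)·(1) + (100)·(1) = 329.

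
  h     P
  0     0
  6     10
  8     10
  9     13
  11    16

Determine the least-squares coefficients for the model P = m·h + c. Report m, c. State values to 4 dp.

MᵀM·[m, c]ᵀ = MᵀP reads: 302·m + 34·c = 433;  34·m + 5·c = 49.
(Σh·h = 302, Σh = 34, Σ1 = 5, Σh·P = 433, ΣP = 49.)
det = 302·5 − 34² = 354.
m = (433·5 − 34·49)/354 = 499/354; c = (302·49 − 34·433)/354 = 38/177.

m = 1.4096, c = 0.2147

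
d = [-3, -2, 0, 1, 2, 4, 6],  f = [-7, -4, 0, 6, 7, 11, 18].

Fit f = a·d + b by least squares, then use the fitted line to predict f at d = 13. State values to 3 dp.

f̂ = 36.688

Sums needed: Σd·d = 70, Σd = 8, Σ1 = 7.
Moment sums: Σd·f = 201, Σf = 31.
So AᵀA·[a, b]ᵀ = Aᵀf: [[70, 8]; [8, 7]]·[a, b]ᵀ = [201, 31]ᵀ.
Eliminating b: 7·(row 1) − 8·(row 2) gives 426·a = 7·201 − 8·31 = 1159, so a = 1159/426.
Then b = (31 − 8·(1159/426))/7 = 281/213.
At d = 13: f̂ = (1159/426)·(13) + (281/213)·(1) = 15629/426.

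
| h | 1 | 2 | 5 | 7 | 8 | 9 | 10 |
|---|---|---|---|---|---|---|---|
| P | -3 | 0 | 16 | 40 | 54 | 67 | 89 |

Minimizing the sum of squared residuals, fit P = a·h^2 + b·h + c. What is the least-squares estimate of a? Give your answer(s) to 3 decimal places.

Entries of AᵀA: Σh^2·h^2 = 23700, Σh^2·h = 2718, Σh^2 = 324, Σh·h = 324, Σh = 42, Σ1 = 7.
Right-hand side: Σh^2·P = 20140, Σh·P = 2282, ΣP = 263.
Normal equations: [[23700, 2718, 324]; [2718, 324, 42]; [324, 42, 7]]·[a, b, c]ᵀ = [20140, 2282, 263]ᵀ.
Inverting the 3×3 Gram matrix, [a, b, c]ᵀ = [5584/5361, -22828/16083, -11383/5361]ᵀ.

a = 1.042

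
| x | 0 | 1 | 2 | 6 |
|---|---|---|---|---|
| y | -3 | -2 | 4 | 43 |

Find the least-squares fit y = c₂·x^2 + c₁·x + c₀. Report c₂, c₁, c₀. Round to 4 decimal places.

c₂ = 1.0837, c₁ = 1.2356, c₀ = -3.3880

Forming MᵀM = [[1313, 225, 41]; [225, 41, 9]; [41, 9, 4]] and Mᵀy = [1562, 264, 42]ᵀ gives MᵀM·[c₂, c₁, c₀]ᵀ = Mᵀy.
Inverting the 3×3 Gram matrix, [c₂, c₁, c₀]ᵀ = [1955/1804, 2229/1804, -1528/451]ᵀ.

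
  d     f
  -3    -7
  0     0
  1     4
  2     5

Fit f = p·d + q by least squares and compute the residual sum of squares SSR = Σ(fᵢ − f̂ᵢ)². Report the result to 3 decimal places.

SSR = 1.500

From the data, Σd·d = 14, Σd = 0, Σ1 = 4.
And Σd·f = 35, Σf = 2.
So XᵀX·[p, q]ᵀ = Xᵀf: [[14, 0]; [0, 4]]·[p, q]ᵀ = [35, 2]ᵀ.
Δ = 14·4 − 0² = 56.
p = (35·4 − 0·2)/56 = 5/2; q = (14·2 − 0·35)/56 = 1/2.
Residuals: 0, -1/2, 1, -1/2; SSR = 3/2.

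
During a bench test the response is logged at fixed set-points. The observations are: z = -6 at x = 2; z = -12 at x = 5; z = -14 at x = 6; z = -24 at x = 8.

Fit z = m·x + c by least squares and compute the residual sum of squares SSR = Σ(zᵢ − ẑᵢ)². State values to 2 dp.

The normal system MᵀM·[m, c]ᵀ = Mᵀz is [[129, 21]; [21, 4]]·[m, c]ᵀ = [-348, -56]ᵀ.
Determinant 129·4 − 21² = 75.
m = ((-348)·4 − 21·(-56))/75 = -72/25; c = (129·(-56) − 21·(-348))/75 = 28/25.
Residuals: -34/25, 32/25, 54/25, -52/25; SSR = 312/25.

SSR = 12.48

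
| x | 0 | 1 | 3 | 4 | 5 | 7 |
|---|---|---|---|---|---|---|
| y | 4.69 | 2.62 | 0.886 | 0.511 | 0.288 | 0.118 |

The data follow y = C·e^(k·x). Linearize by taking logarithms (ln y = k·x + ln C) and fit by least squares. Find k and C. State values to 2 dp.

Linearized form: ln y = k·x + ln C. From the 6 transformed points,
Over the data: Σx = 20.0000, Σ(x)² = 100.0000, Σln y = -1.6657, Σx·ln y = -23.2690.
Normal system: [[100.0000, 20.0000]; [20.0000, 6]]·[k, ln C]ᵀ = [-23.2690, -1.6657]ᵀ.
Slope k = (n·Σx·ln y − Σx·Σln y)/(n·Σ(x)² − (Σx)²) = (6·-23.2690 − 20.0000·-1.6657)/200.0000 = -0.53150; ln C = (Σln y − k·Σx)/n = 1.49405, so C = exp(1.49405) = 4.45512.

k = -0.53, C = 4.46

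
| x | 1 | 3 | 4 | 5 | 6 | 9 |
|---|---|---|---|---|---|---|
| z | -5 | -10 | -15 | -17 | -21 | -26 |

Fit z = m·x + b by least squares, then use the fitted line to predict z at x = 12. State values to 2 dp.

ẑ = -35.57

Entries of MᵀM: Σx·x = 168, Σx = 28, Σ1 = 6.
For Mᵀz: Σx·z = -540, Σz = -94.
MᵀM·[m, b]ᵀ = Mᵀz becomes [[168, 28]; [28, 6]]·[m, b]ᵀ = [-540, -94]ᵀ.
Δ = 168·6 − 28² = 224.
m = ((-540)·6 − 28·(-94))/224 = -19/7; b = (168·(-94) − 28·(-540))/224 = -3.
At x = 12: ẑ = (-19/7)·(12) + (-3)·(1) = -249/7.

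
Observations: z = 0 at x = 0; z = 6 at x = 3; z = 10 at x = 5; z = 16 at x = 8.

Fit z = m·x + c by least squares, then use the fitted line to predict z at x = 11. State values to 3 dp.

From the data, Σx·x = 98, Σx = 16, Σ1 = 4.
And Σx·z = 196, Σz = 32.
Eliminating c: 4·(row 1) − 16·(row 2) gives 136·m = 4·196 − 16·32 = 272, so m = 2.
Then c = (32 − 16·2)/4 = 0.
At x = 11: ẑ = (2)·(11) + (0)·(1) = 22.

ẑ = 22.000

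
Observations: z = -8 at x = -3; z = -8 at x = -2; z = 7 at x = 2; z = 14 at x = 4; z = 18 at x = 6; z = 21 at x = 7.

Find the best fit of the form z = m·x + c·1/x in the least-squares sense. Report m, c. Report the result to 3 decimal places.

m = 2.958, c = 2.657

Normal-equation sums: Σx·x = 118, Σx·1/x = 6, Σ1/x·1/x = 5093/7056.
Moment sums: Σx·z = 365, Σ1/x·z = 59/3.
Eliminating c: (5093/7056)·(row 1) − 6·(row 2) gives (173479/3528)·m = (5093/7056)·365 − 6·(59/3) = 1026337/7056, so m = 1026337/346958.
Then c = ((59/3) − 6·(1026337/346958))/(5093/7056) = 460992/173479.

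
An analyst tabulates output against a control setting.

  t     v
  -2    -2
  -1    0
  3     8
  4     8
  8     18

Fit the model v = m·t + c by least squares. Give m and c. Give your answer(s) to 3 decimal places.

XᵀX·[m, c]ᵀ = Xᵀv reads: 94·m + 12·c = 204;  12·m + 5·c = 32.
(Σt·t = 94, Σt = 12, Σ1 = 5, Σt·v = 204, Σv = 32.)
Δ = 94·5 − 12² = 326.
m = (204·5 − 12·32)/326 = 318/163; c = (94·32 − 12·204)/326 = 280/163.

m = 1.951, c = 1.718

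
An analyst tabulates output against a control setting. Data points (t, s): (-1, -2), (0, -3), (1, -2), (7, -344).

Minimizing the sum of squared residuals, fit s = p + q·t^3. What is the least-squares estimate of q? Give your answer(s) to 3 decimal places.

Setting ∂/∂p … = 0 gives: 4·p + 343·q = -351;  343·p + 117651·q = -117992.
det = 4·117651 − 343² = 352955.
p = ((-351)·117651 − 343·(-117992))/352955 = -164849/70591; q = (4·(-117992) − 343·(-351))/352955 = -70315/70591.

q = -0.996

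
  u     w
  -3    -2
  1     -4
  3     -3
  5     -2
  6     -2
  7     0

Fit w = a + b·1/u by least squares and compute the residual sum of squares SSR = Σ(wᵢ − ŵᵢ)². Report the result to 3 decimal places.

SSR = 5.367

Entries of MᵀM: Σ1 = 6, Σ1/u = 317/210, Σ1/u·1/u = 6421/4900.
Right-hand side: Σw = -13, Σ1/u·w = -76/15.
Eliminating b: (6421/4900)·(row 1) − (317/210)·(row 2) gives (49249/8820)·a = (6421/4900)·(-13) − (317/210)·(-76/15) = -413969/44100, so a = -413969/246245.
Then b = ((-76/15) − (317/210)·(-413969/246245))/(6421/4900) = -95046/49249.
Residuals: -236931/246245, -95781/246245, -166356/246245, 3305/49249, 684/246245, 481859/246245; SSR = 1321636/246245.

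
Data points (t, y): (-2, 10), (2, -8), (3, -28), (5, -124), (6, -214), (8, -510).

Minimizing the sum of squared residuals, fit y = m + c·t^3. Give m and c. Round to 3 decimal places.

Compute the Gram sums: Σ1 = 6, Σt^3 = 880, Σt^3·t^3 = 325282.
Right-hand side: Σy = -874, Σt^3·y = -323744.
XᵀX·[m, c]ᵀ = Xᵀy becomes [[6, 880]; [880, 325282]]·[m, c]ᵀ = [-874, -323744]ᵀ.
Eliminating c: 325282·(row 1) − 880·(row 2) gives 1177292·m = 325282·(-874) − 880·(-323744) = 598252, so m = 149563/294323.
Then c = ((-323744) − 880·(149563/294323))/325282 = -293336/294323.

m = 0.508, c = -0.997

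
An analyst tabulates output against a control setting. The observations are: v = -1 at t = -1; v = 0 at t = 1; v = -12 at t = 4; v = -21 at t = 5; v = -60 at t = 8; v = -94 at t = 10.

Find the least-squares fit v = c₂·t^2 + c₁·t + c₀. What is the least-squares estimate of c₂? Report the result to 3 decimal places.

c₂ = -1.029

Forming MᵀM = [[14979, 1701, 207]; [1701, 207, 27]; [207, 27, 6]] and Mᵀv = [-13958, -1572, -188]ᵀ gives MᵀM·[c₂, c₁, c₀]ᵀ = Mᵀv.
Solving the 3×3 system (Gaussian elimination) gives c₂ = -469/456, c₁ = 349/456, c₀ = 161/228.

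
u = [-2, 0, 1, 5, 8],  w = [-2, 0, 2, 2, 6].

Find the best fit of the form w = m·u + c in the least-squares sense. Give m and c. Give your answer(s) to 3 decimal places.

Forming XᵀX = [[94, 12]; [12, 5]] and Xᵀw = [64, 8]ᵀ gives XᵀX·[m, c]ᵀ = Xᵀw.
Eliminating c: 5·(row 1) − 12·(row 2) gives 326·m = 5·64 − 12·8 = 224, so m = 112/163.
Then c = (8 − 12·(112/163))/5 = -8/163.

m = 0.687, c = -0.049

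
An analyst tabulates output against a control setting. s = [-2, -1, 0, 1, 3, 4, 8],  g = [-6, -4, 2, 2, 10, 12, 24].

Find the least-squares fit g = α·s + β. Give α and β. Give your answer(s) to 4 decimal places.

AᵀA·[α, β]ᵀ = Aᵀg reads: 95·α + 13·β = 288;  13·α + 7·β = 40.
(Σs·s = 95, Σs = 13, Σ1 = 7, Σs·g = 288, Σg = 40.)
Δ = 95·7 − 13² = 496.
α = (288·7 − 13·40)/496 = 187/62; β = (95·40 − 13·288)/496 = 7/62.

α = 3.0161, β = 0.1129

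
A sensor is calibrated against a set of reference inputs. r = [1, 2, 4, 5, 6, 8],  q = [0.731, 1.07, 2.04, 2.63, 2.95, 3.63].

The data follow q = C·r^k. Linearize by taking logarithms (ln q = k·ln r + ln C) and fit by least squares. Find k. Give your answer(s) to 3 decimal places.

k = 0.805

Let Y = ln q. Fitting Y = k·ln r + ln C by least squares:
Σln r = 7.5601, Σ(ln r)² = 12.5270, Σln q = 3.8053, Σln r·ln q = 7.2108.
Equations: 12.5270·k + 7.5601·ln C = 7.2108;  7.5601·k + 6·ln C = 3.8053.
Solving (det = 18.0074): k = 0.80502, ln C = -0.38012.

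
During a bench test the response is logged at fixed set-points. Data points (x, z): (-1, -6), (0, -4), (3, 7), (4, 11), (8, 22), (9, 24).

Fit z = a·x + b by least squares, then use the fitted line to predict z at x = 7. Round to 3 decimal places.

ẑ = 18.787

From the data, Σx·x = 171, Σx = 23, Σ1 = 6.
Moment sums: Σx·z = 463, Σz = 54.
Normal equations: [[171, 23]; [23, 6]]·[a, b]ᵀ = [463, 54]ᵀ.
Eliminating b: 6·(row 1) − 23·(row 2) gives 497·a = 6·463 − 23·54 = 1536, so a = 1536/497.
Then b = (54 − 23·(1536/497))/6 = -1415/497.
At x = 7: ẑ = (1536/497)·(7) + (-1415/497)·(1) = 9337/497.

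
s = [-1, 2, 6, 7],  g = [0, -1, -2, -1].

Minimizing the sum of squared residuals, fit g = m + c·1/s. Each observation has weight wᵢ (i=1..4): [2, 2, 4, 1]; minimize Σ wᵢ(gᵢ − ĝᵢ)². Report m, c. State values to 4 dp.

m = -1.2440, c = -1.0310

Normal-equation sums: Σwᵢ·1 = 9, Σwᵢ·1/s = -4/21, Σwᵢ·1/s·1/s = 2321/882.
And Σwᵢ·g = -11, Σwᵢ·1/s·g = -52/21.
det = 9·(2321/882) − (-4/21)² = 20857/882.
m = ((-11)·(2321/882) − (-4/21)·(-52/21))/(20857/882) = -25947/20857; c = (9·(-52/21) − (-4/21)·(-11))/(20857/882) = -21504/20857.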